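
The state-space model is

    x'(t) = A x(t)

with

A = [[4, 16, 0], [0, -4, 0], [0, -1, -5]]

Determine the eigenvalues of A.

det(sI - A) = s^3 - (tr A)s^2 + (M11 + M22 + M33)s - det A, where Mii is the 2×2 principal minor of A obtained by deleting row i and column i.
tr A = 4 + (-4) + (-5) = -5; M11 = (-4)·(-5) - 0·(-1) = 20 - 0 = 20; M22 = 4·(-5) - 0·0 = -20 - 0 = -20; M33 = 4·(-4) - 16·0 = -16 - 0 = -16; sum of minors = -16.
det A = 4·((-4)·(-5) - 0·(-1)) - 16·(0·(-5) - 0·0) + 0·(0·(-1) - (-4)·0) = 4·20 - 16·0 + 0·0 = 80.
So p(s) = det(sI - A) = s^3 + 5s^2 - 16s - 80.
Rational-root test: any integer root divides -80. Testing small divisors, s = -4 works: p(-4) = -64 + 80 + 64 + (-80) = 0, so (s + 4) is a factor.
Dividing, p(s) = (s + 4)(s^2 + s - 20).
Factor s^2 + s - 20: two numbers with sum -1 and product -20 are 4 and -5, so s^2 + s - 20 = (s - 4)(s + 5).
Hence p(s) = (s - 4) (s + 4) (s + 5), with roots -5, -4, 4.
At least one eigenvalue has non-negative real part, so the system is not asymptotically stable.

-5, -4, 4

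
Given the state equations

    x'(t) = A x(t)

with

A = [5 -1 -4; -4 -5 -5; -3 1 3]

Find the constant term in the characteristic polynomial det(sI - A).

Expand det(sI - A) for the 3×3 matrix.
p(s) = s^3 - 3s^2 - 36s + 1.
(Check: constant term = det(-A) = (-1)^3 det A = 1; coefficient of s^2 = -tr A = -3.)
The constant term is 1.

1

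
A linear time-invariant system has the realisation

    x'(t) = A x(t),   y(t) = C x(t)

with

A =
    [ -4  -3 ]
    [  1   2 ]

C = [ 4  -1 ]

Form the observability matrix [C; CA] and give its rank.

2

CA = [[-17, -14]]
Observability matrix O = [C; CA] = [[4, -1], [-17, -14]]
det(O) = 4·(-14) - (-1)·(-17) = -56 - 17 = -73 ≠ 0, so rank(O) = 2.
rank(O) = 2 = n, so the pair (A, C) is completely observable.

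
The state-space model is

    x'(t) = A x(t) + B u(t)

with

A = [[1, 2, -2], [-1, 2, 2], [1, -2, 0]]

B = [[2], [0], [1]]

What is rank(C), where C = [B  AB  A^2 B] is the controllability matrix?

3

AB = [[0], [0], [2]]
A^2B = [[-4], [4], [0]]
Controllability matrix C = [B  AB  A^2B] = [[2, 0, -4], [0, 0, 4], [1, 2, 0]]
det(C) = 2·(0·0 - 4·2) - 0·(0·0 - 4·1) + (-4)·(0·2 - 0·1) = 2·(-8) - 0·(-4) + (-4)·0 = -16 ≠ 0, so rank(C) = 3.
rank(C) = 3 = n, so the pair (A, B) is completely controllable.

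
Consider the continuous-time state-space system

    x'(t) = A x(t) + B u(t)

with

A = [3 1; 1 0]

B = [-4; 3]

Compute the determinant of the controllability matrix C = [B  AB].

43

AB = [[-9], [-4]]
Controllability matrix C = [B  AB] = [[-4, -9], [3, -4]]
det(C) = (-4)·(-4) - (-9)·3 = 16 - (-27) = 43
Since det(C) ≠ 0, rank(C) = 2 and the system is completely controllable.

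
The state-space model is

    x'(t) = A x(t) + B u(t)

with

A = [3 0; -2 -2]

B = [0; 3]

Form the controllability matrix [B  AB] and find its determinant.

0

AB = [[0], [-6]]
Controllability matrix C = [B  AB] = [[0, 0], [3, -6]]
det(C) = 0·(-6) - 0·3 = 0 - 0 = 0
Since det(C) = 0, rank(C) < 2 and the system is not completely controllable.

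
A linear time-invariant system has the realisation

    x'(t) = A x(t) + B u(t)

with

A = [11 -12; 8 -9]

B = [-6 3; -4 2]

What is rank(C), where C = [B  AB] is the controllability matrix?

1

AB = [[-18, 9], [-12, 6]]
Controllability matrix C = [B  AB] = [[-6, 3, -18, 9], [-4, 2, -12, 6]]
Every column of C is a scalar multiple of column 1 = [-6, -4] (multipliers 1, -1/2, 3, -3/2), so the columns span a one-dimensional space.
C ≠ 0, hence rank(C) = 1.
rank(C) = 1 < n = 2, so the pair (A, B) is not completely controllable.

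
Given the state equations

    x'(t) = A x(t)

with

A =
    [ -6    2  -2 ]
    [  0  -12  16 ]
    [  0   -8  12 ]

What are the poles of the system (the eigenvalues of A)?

det(sI - A) = s^3 - (tr A)s^2 + (M11 + M22 + M33)s - det A, where Mii is the 2×2 principal minor of A obtained by deleting row i and column i.
tr A = (-6) + (-12) + 12 = -6; M11 = (-12)·12 - 16·(-8) = -144 - (-128) = -16; M22 = (-6)·12 - (-2)·0 = -72 - 0 = -72; M33 = (-6)·(-12) - 2·0 = 72 - 0 = 72; sum of minors = -16.
det A = (-6)·((-12)·12 - 16·(-8)) - 2·(0·12 - 16·0) + (-2)·(0·(-8) - (-12)·0) = (-6)·(-16) - 2·0 + (-2)·0 = 96.
So p(s) = det(sI - A) = s^3 + 6s^2 - 16s - 96.
Rational-root test: any integer root divides -96. Testing small divisors, s = -4 works: p(-4) = -64 + 96 + 64 + (-96) = 0, so (s + 4) is a factor.
Dividing, p(s) = (s + 4)(s^2 + 2s - 24).
Factor s^2 + 2s - 24: two numbers with sum -2 and product -24 are 4 and -6, so s^2 + 2s - 24 = (s - 4)(s + 6).
Hence p(s) = (s - 4) (s + 4) (s + 6), with roots -6, -4, 4.
At least one eigenvalue has non-negative real part, so the system is not asymptotically stable.

-6, -4, 4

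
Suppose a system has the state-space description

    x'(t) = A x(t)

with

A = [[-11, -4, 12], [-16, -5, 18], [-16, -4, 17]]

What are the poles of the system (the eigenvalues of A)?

-3, -1, 5

det(sI - A) = s^3 - (tr A)s^2 + (M11 + M22 + M33)s - det A, where Mii is the 2×2 principal minor of A obtained by deleting row i and column i.
tr A = (-11) + (-5) + 17 = 1; M11 = (-5)·17 - 18·(-4) = -85 - (-72) = -13; M22 = (-11)·17 - 12·(-16) = -187 - (-192) = 5; M33 = (-11)·(-5) - (-4)·(-16) = 55 - 64 = -9; sum of minors = -17.
det A = (-11)·((-5)·17 - 18·(-4)) - (-4)·((-16)·17 - 18·(-16)) + 12·((-16)·(-4) - (-5)·(-16)) = (-11)·(-13) - (-4)·16 + 12·(-16) = 15.
So p(s) = det(sI - A) = s^3 - s^2 - 17s - 15.
Rational-root test: any integer root divides -15. Testing small divisors, s = -1 works: p(-1) = -1 + (-1) + 17 + (-15) = 0, so (s + 1) is a factor.
Dividing, p(s) = (s + 1)(s^2 - 2s - 15).
Factor s^2 - 2s - 15: two numbers with sum 2 and product -15 are 5 and -3, so s^2 - 2s - 15 = (s - 5)(s + 3).
Hence p(s) = (s - 5) (s + 1) (s + 3), with roots -3, -1, 5.
At least one eigenvalue has non-negative real part, so the system is not asymptotically stable.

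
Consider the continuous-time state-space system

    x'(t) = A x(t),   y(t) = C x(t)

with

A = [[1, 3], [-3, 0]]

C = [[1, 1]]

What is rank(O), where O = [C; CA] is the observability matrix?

CA = [[-2, 3]]
Observability matrix O = [C; CA] = [[1, 1], [-2, 3]]
det(O) = 1·3 - 1·(-2) = 3 - (-2) = 5 ≠ 0, so rank(O) = 2.
rank(O) = 2 = n, so the pair (A, C) is completely observable.

2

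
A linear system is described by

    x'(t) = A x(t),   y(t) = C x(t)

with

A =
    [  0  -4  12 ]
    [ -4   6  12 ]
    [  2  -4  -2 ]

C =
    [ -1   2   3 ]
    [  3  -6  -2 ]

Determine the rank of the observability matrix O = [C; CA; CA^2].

CA = [[-2, 4, 6], [20, -40, -32]]
CA^2 = [[-4, 8, 12], [96, -192, -176]]
Observability matrix O = [C; CA; CA^2] = [[-1, 2, 3], [3, -6, -2], [-2, 4, 6], [20, -40, -32], [-4, 8, 12], [96, -192, -176]]
The columns c1, c2, c3 of O are linearly dependent: 2·c1 + c2 = 0 (check each entry), so rank(O) ≤ 2.
The 2×2 minor from rows 1, 2, columns 1, 3 is (-1)·(-2) - 3·3 = 2 - 9 = -7 ≠ 0, so rank(O) = 2.
rank(O) = 2 < n = 3, so the pair (A, C) is not completely observable.

2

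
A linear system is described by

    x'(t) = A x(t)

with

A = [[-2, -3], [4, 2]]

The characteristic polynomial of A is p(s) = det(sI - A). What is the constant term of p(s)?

For a 2×2 matrix, det(sI - A) = s^2 - (tr A)s + det A.
tr A = 0, det A = 8.
So p(s) = s^2 + 8.
The constant term is 8.

8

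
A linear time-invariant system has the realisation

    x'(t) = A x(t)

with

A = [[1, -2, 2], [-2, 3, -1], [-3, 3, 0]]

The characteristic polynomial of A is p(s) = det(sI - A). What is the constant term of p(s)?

Expand det(sI - A) for the 3×3 matrix.
p(s) = s^3 - 4s^2 + 8s - 3.
(Check: constant term = det(-A) = (-1)^3 det A = -3; coefficient of s^2 = -tr A = -4.)
The constant term is -3.

-3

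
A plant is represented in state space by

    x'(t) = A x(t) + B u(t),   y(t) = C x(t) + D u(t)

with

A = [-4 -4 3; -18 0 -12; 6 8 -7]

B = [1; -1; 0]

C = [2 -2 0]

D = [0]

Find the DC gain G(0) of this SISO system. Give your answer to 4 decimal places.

G(0) = C(-A)^{-1}B + D = -C A^{-1} B + D.
det A = -24, so A^{-1} = (1/-24)·adj(A) = [[-4, 1/6, -2], [33/4, -5/12, 17/4], [6, -1/3, 3]]
A^{-1} B = [-25/6, 26/3, 19/3]^T
C A^{-1} B = -77/3
G(0) = D - C A^{-1} B = 0 - (-77/3) = 77/3 ≈ 25.6667

25.6667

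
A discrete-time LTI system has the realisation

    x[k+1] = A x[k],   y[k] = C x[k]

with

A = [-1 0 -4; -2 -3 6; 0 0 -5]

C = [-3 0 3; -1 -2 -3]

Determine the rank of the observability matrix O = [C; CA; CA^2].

CA = [[3, 0, -3], [5, 6, 7]]
CA^2 = [[-3, 0, 3], [-17, -18, -19]]
Observability matrix O = [C; CA; CA^2] = [[-3, 0, 3], [-1, -2, -3], [3, 0, -3], [5, 6, 7], [-3, 0, 3], [-17, -18, -19]]
The columns c1, c2, c3 of O are linearly dependent: c1 - 2·c2 + c3 = 0 (check each entry), so rank(O) ≤ 2.
The 2×2 minor from rows 1, 2, columns 1, 2 is (-3)·(-2) - 0·(-1) = 6 - 0 = 6 ≠ 0, so rank(O) = 2.
rank(O) = 2 < n = 3, so the pair (A, C) is not completely observable.

2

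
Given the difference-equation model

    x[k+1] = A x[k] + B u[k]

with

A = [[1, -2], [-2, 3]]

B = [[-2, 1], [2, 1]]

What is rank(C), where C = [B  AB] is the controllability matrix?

AB = [[-6, -1], [10, 1]]
Controllability matrix C = [B  AB] = [[-2, 1, -6, -1], [2, 1, 10, 1]]
Take the 2×2 submatrix of C formed by columns 1, 2: [[-2, 1], [2, 1]]. Its determinant is (-2)·1 - 1·2 = -2 - 2 = -4 ≠ 0.
So rank(C) ≥ 2; since C has 2 rows, rank(C) = 2.
rank(C) = 2 = n, so the pair (A, B) is completely controllable.

2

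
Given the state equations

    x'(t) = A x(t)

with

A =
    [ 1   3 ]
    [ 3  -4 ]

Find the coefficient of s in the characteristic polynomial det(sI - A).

3

For a 2×2 matrix, det(sI - A) = s^2 - (tr A)s + det A.
tr A = -3, det A = -13.
So p(s) = s^2 + 3s - 13.
The coefficient of s is 3.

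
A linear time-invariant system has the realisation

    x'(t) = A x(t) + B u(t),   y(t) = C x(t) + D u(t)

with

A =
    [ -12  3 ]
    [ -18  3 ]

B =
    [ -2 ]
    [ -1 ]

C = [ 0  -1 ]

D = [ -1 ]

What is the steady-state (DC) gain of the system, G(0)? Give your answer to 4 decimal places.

G(0) = C(-A)^{-1}B + D = -C A^{-1} B + D.
det A = 18, so A^{-1} = (1/18)·adj(A) = [[1/6, -1/6], [1, -2/3]]
A^{-1} B = [-1/6, -4/3]^T
C A^{-1} B = 4/3
G(0) = D - C A^{-1} B = -1 - (4/3) = -7/3 ≈ -2.3333

-2.3333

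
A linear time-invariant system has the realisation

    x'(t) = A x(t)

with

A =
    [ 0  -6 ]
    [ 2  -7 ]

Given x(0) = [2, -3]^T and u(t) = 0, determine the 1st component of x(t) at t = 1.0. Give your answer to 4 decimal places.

0.8549

det(sI - A) = s^2 - (tr A)s + det A, with tr A = 0 + (-7) = -7 and det A = 0·(-7) - (-6)·2 = 0 - (-12) = 12.
So p(s) = det(sI - A) = s^2 + 7s + 12.
Factor s^2 + 7s + 12: two numbers with sum -7 and product 12 are -3 and -4, so s^2 + 7s + 12 = (s + 3)(s + 4).
Hence p(s) = (s + 3) (s + 4), with roots -4, -3.
The eigenvalues -4, -3 are distinct and real, so A is diagonalisable and x(t) = e^{At} x(0) = V diag(e^{λ_i t}) V^{-1} x(0), where the columns of V are the eigenvectors.
λ = -4: A - (-4)I = [[4, -6], [2, -3]]. Row 1 gives 4·v1 + (-6)·v2 = 0, so take v_1 = [3, 2]^T.
λ = -3: A - (-3)I = [[3, -6], [2, -4]]. Row 1 gives 3·v1 + (-6)·v2 = 0, so take v_2 = [2, 1]^T.
V = [v_1 v_2] = [[3, 2], [2, 1]] has det V = -1, so V^{-1} = adj(V)/det V = [[-1, 2], [2, -3]].
Modal coordinates z(0) = V^{-1} x(0): (-1)·2 + 2·(-3) = -8; 2·2 + (-3)·(-3) = 13; so z(0) = [-8, 13]^T.
x_1(t) = Σ_i (v_i)_1 · z_i(0) · e^{λ_i t} (row 1 of V times the modal terms).
x_1(1.0) = 3·(-8)·e^{-4·1.0} + 2·13·e^{-3·1.0} = (-24)·0.018316 + 26·0.049787 = 0.8549.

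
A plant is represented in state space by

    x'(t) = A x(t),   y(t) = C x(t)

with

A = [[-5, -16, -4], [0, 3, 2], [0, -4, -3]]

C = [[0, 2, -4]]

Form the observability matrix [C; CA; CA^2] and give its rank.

2

CA = [[0, 22, 16]]
CA^2 = [[0, 2, -4]]
Observability matrix O = [C; CA; CA^2] = [[0, 2, -4], [0, 22, 16], [0, 2, -4]]
Column 1 of O is identically zero, so rank(O) ≤ 2.
The 2×2 minor from rows 1, 2, columns 2, 3 is 2·16 - (-4)·22 = 32 - (-88) = 120 ≠ 0, so rank(O) = 2.
rank(O) = 2 < n = 3, so the pair (A, C) is not completely observable.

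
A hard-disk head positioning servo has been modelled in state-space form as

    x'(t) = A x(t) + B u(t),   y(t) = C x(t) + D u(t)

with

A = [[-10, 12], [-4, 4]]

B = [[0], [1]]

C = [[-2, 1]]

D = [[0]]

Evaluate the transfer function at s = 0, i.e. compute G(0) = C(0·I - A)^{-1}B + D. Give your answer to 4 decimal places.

-1.7500

G(0) = C(-A)^{-1}B + D = -C A^{-1} B + D.
det A = 8, so A^{-1} = (1/8)·adj(A) = [[1/2, -3/2], [1/2, -5/4]]
A^{-1} B = [-3/2, -5/4]^T
C A^{-1} B = 7/4
G(0) = D - C A^{-1} B = 0 - (7/4) = -7/4 ≈ -1.7500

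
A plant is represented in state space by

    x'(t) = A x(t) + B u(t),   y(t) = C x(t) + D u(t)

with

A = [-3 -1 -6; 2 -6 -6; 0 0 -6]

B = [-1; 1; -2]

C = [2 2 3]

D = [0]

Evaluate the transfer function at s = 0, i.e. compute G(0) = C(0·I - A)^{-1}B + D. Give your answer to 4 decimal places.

G(0) = C(-A)^{-1}B + D = -C A^{-1} B + D.
det A = -120, so A^{-1} = (1/-120)·adj(A) = [[-3/10, 1/20, 1/4], [-1/10, -3/20, 1/4], [0, 0, -1/6]]
A^{-1} B = [-3/20, -11/20, 1/3]^T
C A^{-1} B = -2/5
G(0) = D - C A^{-1} B = 0 - (-2/5) = 2/5 ≈ 0.4000

0.4000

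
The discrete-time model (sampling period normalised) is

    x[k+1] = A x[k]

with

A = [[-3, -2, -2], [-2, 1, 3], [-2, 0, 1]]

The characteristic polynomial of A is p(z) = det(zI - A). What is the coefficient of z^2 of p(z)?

1

Expand det(zI - A) for the 3×3 matrix.
p(z) = z^3 + z^2 - 13z - 1.
(Check: constant term = det(-A) = (-1)^3 det A = -1; coefficient of z^2 = -tr A = 1.)
The coefficient of z^2 is 1.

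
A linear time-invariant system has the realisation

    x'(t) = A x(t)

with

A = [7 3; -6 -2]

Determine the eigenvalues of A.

1, 4

det(sI - A) = s^2 - (tr A)s + det A, with tr A = 7 + (-2) = 5 and det A = 7·(-2) - 3·(-6) = -14 - (-18) = 4.
So p(s) = det(sI - A) = s^2 - 5s + 4.
Factor s^2 - 5s + 4: two numbers with sum 5 and product 4 are 4 and 1, so s^2 - 5s + 4 = (s - 4)(s - 1).
Hence p(s) = (s - 4) (s - 1), with roots 1, 4.
At least one eigenvalue has non-negative real part, so the system is not asymptotically stable.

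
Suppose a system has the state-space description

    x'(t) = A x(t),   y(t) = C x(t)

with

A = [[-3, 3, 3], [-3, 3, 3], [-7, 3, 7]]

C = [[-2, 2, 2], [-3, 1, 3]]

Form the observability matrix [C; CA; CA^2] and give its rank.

CA = [[-14, 6, 14], [-15, 3, 15]]
CA^2 = [[-74, 18, 74], [-69, 9, 69]]
Observability matrix O = [C; CA; CA^2] = [[-2, 2, 2], [-3, 1, 3], [-14, 6, 14], [-15, 3, 15], [-74, 18, 74], [-69, 9, 69]]
The columns c1, c2, c3 of O are linearly dependent: c1 + c3 = 0 (check each entry), so rank(O) ≤ 2.
The 2×2 minor from rows 1, 2, columns 1, 2 is (-2)·1 - 2·(-3) = -2 - (-6) = 4 ≠ 0, so rank(O) = 2.
rank(O) = 2 < n = 3, so the pair (A, C) is not completely observable.

2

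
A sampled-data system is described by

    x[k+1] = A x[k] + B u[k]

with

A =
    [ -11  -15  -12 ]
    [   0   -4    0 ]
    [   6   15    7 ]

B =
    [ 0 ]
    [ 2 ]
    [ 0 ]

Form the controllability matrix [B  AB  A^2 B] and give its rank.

2

AB = [[-30], [-8], [30]]
A^2B = [[90], [32], [-90]]
Controllability matrix C = [B  AB  A^2B] = [[0, -30, 90], [2, -8, 32], [0, 30, -90]]
The rows r1, r2, r3 of C are linearly dependent: r1 + r3 = 0 (check each entry), so rank(C) ≤ 2.
The 2×2 minor from rows 1, 2, columns 1, 2 is 0·(-8) - (-30)·2 = 0 - (-60) = 60 ≠ 0, so rank(C) = 2.
rank(C) = 2 < n = 3, so the pair (A, B) is not completely controllable.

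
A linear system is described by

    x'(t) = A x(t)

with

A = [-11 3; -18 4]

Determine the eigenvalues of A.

-5, -2

det(sI - A) = s^2 - (tr A)s + det A, with tr A = (-11) + 4 = -7 and det A = (-11)·4 - 3·(-18) = -44 - (-54) = 10.
So p(s) = det(sI - A) = s^2 + 7s + 10.
Factor s^2 + 7s + 10: two numbers with sum -7 and product 10 are -2 and -5, so s^2 + 7s + 10 = (s + 2)(s + 5).
Hence p(s) = (s + 2) (s + 5), with roots -5, -2.
All eigenvalues have negative real part, so the system is asymptotically stable.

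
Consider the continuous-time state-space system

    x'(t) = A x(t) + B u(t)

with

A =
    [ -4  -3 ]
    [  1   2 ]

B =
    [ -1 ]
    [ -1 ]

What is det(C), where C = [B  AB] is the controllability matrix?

AB = [[7], [-3]]
Controllability matrix C = [B  AB] = [[-1, 7], [-1, -3]]
det(C) = (-1)·(-3) - 7·(-1) = 3 - (-7) = 10
Since det(C) ≠ 0, rank(C) = 2 and the system is completely controllable.

10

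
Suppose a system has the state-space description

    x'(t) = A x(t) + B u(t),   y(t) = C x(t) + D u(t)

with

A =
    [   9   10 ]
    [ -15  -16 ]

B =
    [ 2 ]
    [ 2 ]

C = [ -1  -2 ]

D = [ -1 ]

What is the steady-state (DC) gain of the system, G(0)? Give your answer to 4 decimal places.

G(0) = C(-A)^{-1}B + D = -C A^{-1} B + D.
det A = 6, so A^{-1} = (1/6)·adj(A) = [[-8/3, -5/3], [5/2, 3/2]]
A^{-1} B = [-26/3, 8]^T
C A^{-1} B = -22/3
G(0) = D - C A^{-1} B = -1 - (-22/3) = 19/3 ≈ 6.3333

6.3333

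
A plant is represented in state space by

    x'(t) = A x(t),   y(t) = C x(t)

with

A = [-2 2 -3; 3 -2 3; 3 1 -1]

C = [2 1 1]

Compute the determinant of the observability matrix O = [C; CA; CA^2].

17

CA = [[2, 3, -4]]
CA^2 = [[-7, -6, 7]]
Observability matrix O = [C; CA; CA^2] = [[2, 1, 1], [2, 3, -4], [-7, -6, 7]]
Expanding along the first row, det(O) = 2·(3·7 - (-4)·(-6)) - 1·(2·7 - (-4)·(-7)) + 1·(2·(-6) - 3·(-7)) = 2·(-3) - 1·(-14) + 1·9 = 17
Since det(O) ≠ 0, rank(O) = 3 and the system is completely observable.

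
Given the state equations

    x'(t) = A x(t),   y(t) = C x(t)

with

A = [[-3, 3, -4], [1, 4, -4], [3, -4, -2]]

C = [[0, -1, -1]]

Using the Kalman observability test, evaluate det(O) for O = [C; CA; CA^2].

CA = [[-4, 0, 6]]
CA^2 = [[30, -36, 4]]
Observability matrix O = [C; CA; CA^2] = [[0, -1, -1], [-4, 0, 6], [30, -36, 4]]
Expanding along the first row, det(O) = 0·(0·4 - 6·(-36)) - (-1)·((-4)·4 - 6·30) + (-1)·((-4)·(-36) - 0·30) = 0·216 - (-1)·(-196) + (-1)·144 = -340
Since det(O) ≠ 0, rank(O) = 3 and the system is completely observable.

-340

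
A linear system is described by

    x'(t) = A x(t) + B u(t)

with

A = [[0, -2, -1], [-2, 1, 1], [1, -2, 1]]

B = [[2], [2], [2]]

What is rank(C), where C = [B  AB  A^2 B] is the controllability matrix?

AB = [[-6], [0], [0]]
A^2B = [[0], [12], [-6]]
Controllability matrix C = [B  AB  A^2B] = [[2, -6, 0], [2, 0, 12], [2, 0, -6]]
det(C) = 2·(0·(-6) - 12·0) - (-6)·(2·(-6) - 12·2) + 0·(2·0 - 0·2) = 2·0 - (-6)·(-36) + 0·0 = -216 ≠ 0, so rank(C) = 3.
rank(C) = 3 = n, so the pair (A, B) is completely controllable.

3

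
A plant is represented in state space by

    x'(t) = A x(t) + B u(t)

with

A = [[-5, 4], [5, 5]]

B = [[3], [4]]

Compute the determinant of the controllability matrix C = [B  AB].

AB = [[1], [35]]
Controllability matrix C = [B  AB] = [[3, 1], [4, 35]]
det(C) = 3·35 - 1·4 = 105 - 4 = 101
Since det(C) ≠ 0, rank(C) = 2 and the system is completely controllable.

101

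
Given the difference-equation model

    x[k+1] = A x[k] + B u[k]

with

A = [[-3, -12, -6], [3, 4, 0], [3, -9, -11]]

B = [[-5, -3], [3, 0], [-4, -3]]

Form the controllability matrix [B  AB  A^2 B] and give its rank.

AB = [[3, 27], [-3, -9], [2, 24]]
A^2B = [[15, -117], [-3, 45], [14, -102]]
Controllability matrix C = [B  AB  A^2B] = [[-5, -3, 3, 27, 15, -117], [3, 0, -3, -9, -3, 45], [-4, -3, 2, 24, 14, -102]]
The rows r1, r2, r3 of C are linearly dependent: -3·r1 - r2 + 3·r3 = 0 (check each entry), so rank(C) ≤ 2.
The 2×2 minor from rows 1, 2, columns 1, 2 is (-5)·0 - (-3)·3 = 0 - (-9) = 9 ≠ 0, so rank(C) = 2.
rank(C) = 2 < n = 3, so the pair (A, B) is not completely controllable.

2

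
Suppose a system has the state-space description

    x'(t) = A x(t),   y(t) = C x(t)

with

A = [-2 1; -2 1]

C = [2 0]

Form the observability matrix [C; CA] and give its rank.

CA = [[-4, 2]]
Observability matrix O = [C; CA] = [[2, 0], [-4, 2]]
det(O) = 2·2 - 0·(-4) = 4 - 0 = 4 ≠ 0, so rank(O) = 2.
rank(O) = 2 = n, so the pair (A, C) is completely observable.

2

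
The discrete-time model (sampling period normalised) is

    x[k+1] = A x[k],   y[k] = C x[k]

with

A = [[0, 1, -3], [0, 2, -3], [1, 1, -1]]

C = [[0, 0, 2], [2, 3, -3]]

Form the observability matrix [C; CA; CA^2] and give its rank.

CA = [[2, 2, -2], [-3, 5, -12]]
CA^2 = [[-2, 4, -10], [-12, -5, 6]]
Observability matrix O = [C; CA; CA^2] = [[0, 0, 2], [2, 3, -3], [2, 2, -2], [-3, 5, -12], [-2, 4, -10], [-12, -5, 6]]
Take the 3×3 submatrix of O formed by rows 1, 2, 3: [[0, 0, 2], [2, 3, -3], [2, 2, -2]]. Its determinant is 0·(3·(-2) - (-3)·2) - 0·(2·(-2) - (-3)·2) + 2·(2·2 - 3·2) = 0·0 - 0·2 + 2·(-2) = -4 ≠ 0.
So rank(O) ≥ 3; since O has 3 columns, rank(O) = 3.
rank(O) = 3 = n, so the pair (A, C) is completely observable.

3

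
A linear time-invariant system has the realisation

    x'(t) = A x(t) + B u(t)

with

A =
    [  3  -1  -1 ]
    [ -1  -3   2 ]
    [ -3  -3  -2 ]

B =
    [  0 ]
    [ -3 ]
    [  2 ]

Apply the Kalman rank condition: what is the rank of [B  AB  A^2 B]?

3

AB = [[1], [13], [5]]
A^2B = [[-15], [-30], [-52]]
Controllability matrix C = [B  AB  A^2B] = [[0, 1, -15], [-3, 13, -30], [2, 5, -52]]
det(C) = 0·(13·(-52) - (-30)·5) - 1·((-3)·(-52) - (-30)·2) + (-15)·((-3)·5 - 13·2) = 0·(-526) - 1·216 + (-15)·(-41) = 399 ≠ 0, so rank(C) = 3.
rank(C) = 3 = n, so the pair (A, B) is completely controllable.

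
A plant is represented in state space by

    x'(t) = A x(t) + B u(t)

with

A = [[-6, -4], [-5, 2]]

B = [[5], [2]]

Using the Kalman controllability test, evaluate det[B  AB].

-29

AB = [[-38], [-21]]
Controllability matrix C = [B  AB] = [[5, -38], [2, -21]]
det(C) = 5·(-21) - (-38)·2 = -105 - (-76) = -29
Since det(C) ≠ 0, rank(C) = 2 and the system is completely controllable.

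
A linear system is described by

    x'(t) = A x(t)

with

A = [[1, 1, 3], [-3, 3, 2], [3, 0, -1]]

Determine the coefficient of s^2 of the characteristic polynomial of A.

Expand det(sI - A) for the 3×3 matrix.
p(s) = s^3 - 3s^2 - 7s + 27.
(Check: constant term = det(-A) = (-1)^3 det A = 27; coefficient of s^2 = -tr A = -3.)
The coefficient of s^2 is -3.

-3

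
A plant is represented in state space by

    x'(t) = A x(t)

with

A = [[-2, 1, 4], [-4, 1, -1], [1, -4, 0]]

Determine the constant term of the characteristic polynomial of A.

-67

Expand det(sI - A) for the 3×3 matrix.
p(s) = s^3 + s^2 - 6s - 67.
(Check: constant term = det(-A) = (-1)^3 det A = -67; coefficient of s^2 = -tr A = 1.)
The constant term is -67.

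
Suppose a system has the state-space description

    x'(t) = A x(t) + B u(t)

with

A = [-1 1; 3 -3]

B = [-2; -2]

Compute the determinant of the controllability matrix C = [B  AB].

0

AB = [[0], [0]]
Controllability matrix C = [B  AB] = [[-2, 0], [-2, 0]]
det(C) = (-2)·0 - 0·(-2) = 0 - 0 = 0
Since det(C) = 0, rank(C) < 2 and the system is not completely controllable.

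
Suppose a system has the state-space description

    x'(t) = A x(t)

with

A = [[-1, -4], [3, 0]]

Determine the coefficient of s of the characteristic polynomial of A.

For a 2×2 matrix, det(sI - A) = s^2 - (tr A)s + det A.
tr A = -1, det A = 12.
So p(s) = s^2 + s + 12.
The coefficient of s is 1.

1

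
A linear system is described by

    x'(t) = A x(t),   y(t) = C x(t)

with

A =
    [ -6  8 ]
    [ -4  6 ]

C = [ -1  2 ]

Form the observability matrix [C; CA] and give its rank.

1

CA = [[-2, 4]]
Observability matrix O = [C; CA] = [[-1, 2], [-2, 4]]
Every row of O is a scalar multiple of row 1 = [-1, 2] (multipliers 1, 2), so the rows span a one-dimensional space.
O ≠ 0, hence rank(O) = 1.
rank(O) = 1 < n = 2, so the pair (A, C) is not completely observable.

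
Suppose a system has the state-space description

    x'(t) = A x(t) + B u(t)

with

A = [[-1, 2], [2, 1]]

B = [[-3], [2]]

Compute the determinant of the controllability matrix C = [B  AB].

-2

AB = [[7], [-4]]
Controllability matrix C = [B  AB] = [[-3, 7], [2, -4]]
det(C) = (-3)·(-4) - 7·2 = 12 - 14 = -2
Since det(C) ≠ 0, rank(C) = 2 and the system is completely controllable.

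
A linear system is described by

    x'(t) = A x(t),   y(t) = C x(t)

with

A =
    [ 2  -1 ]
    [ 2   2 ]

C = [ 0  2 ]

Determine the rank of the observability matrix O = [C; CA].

CA = [[4, 4]]
Observability matrix O = [C; CA] = [[0, 2], [4, 4]]
det(O) = 0·4 - 2·4 = 0 - 8 = -8 ≠ 0, so rank(O) = 2.
rank(O) = 2 = n, so the pair (A, C) is completely observable.

2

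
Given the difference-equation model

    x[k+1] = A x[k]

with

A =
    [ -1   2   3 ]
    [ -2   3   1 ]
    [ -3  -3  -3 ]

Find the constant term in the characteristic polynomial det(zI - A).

-33

Expand det(zI - A) for the 3×3 matrix.
p(z) = z^3 + z^2 + 7z - 33.
(Check: constant term = det(-A) = (-1)^3 det A = -33; coefficient of z^2 = -tr A = 1.)
The constant term is -33.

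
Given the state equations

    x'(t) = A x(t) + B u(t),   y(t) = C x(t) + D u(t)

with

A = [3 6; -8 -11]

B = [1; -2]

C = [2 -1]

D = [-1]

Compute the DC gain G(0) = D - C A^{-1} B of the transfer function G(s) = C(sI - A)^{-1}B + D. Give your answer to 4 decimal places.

-1.0000

G(0) = C(-A)^{-1}B + D = -C A^{-1} B + D.
det A = 15, so A^{-1} = (1/15)·adj(A) = [[-11/15, -2/5], [8/15, 1/5]]
A^{-1} B = [1/15, 2/15]^T
C A^{-1} B = 0
G(0) = D - C A^{-1} B = -1 - (0) = -1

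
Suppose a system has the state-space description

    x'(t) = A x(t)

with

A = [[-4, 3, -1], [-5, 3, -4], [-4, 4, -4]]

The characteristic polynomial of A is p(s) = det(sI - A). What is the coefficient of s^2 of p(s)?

Expand det(sI - A) for the 3×3 matrix.
p(s) = s^3 + 5s^2 + 19s + 20.
(Check: constant term = det(-A) = (-1)^3 det A = 20; coefficient of s^2 = -tr A = 5.)
The coefficient of s^2 is 5.

5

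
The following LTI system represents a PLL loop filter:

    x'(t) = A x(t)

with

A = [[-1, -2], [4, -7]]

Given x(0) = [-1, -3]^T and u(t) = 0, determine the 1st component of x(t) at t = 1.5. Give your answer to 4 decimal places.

0.0100

det(sI - A) = s^2 - (tr A)s + det A, with tr A = (-1) + (-7) = -8 and det A = (-1)·(-7) - (-2)·4 = 7 - (-8) = 15.
So p(s) = det(sI - A) = s^2 + 8s + 15.
Factor s^2 + 8s + 15: two numbers with sum -8 and product 15 are -3 and -5, so s^2 + 8s + 15 = (s + 3)(s + 5).
Hence p(s) = (s + 3) (s + 5), with roots -5, -3.
The eigenvalues -5, -3 are distinct and real, so A is diagonalisable and x(t) = e^{At} x(0) = V diag(e^{λ_i t}) V^{-1} x(0), where the columns of V are the eigenvectors.
λ = -5: A - (-5)I = [[4, -2], [4, -2]]. Row 1 gives 4·v1 + (-2)·v2 = 0, so take v_1 = [-1, -2]^T.
λ = -3: A - (-3)I = [[2, -2], [4, -4]]. Row 1 gives 2·v1 + (-2)·v2 = 0, so take v_2 = [1, 1]^T.
V = [v_1 v_2] = [[-1, 1], [-2, 1]] has det V = 1, so V^{-1} = adj(V)/det V = [[1, -1], [2, -1]].
Modal coordinates z(0) = V^{-1} x(0): 1·(-1) + (-1)·(-3) = 2; 2·(-1) + (-1)·(-3) = 1; so z(0) = [2, 1]^T.
x_1(t) = Σ_i (v_i)_1 · z_i(0) · e^{λ_i t} (row 1 of V times the modal terms).
x_1(1.5) = (-1)·2·e^{-5·1.5} + 1·1·e^{-3·1.5} = (-2)·0.000553 + 1·0.011109 = 0.0100.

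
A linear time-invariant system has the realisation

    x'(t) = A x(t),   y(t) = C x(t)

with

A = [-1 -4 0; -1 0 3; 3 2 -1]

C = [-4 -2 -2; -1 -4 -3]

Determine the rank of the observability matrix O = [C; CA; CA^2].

3

CA = [[0, 12, -4], [-4, -2, -9]]
CA^2 = [[-24, -8, 40], [-21, -2, 3]]
Observability matrix O = [C; CA; CA^2] = [[-4, -2, -2], [-1, -4, -3], [0, 12, -4], [-4, -2, -9], [-24, -8, 40], [-21, -2, 3]]
Take the 3×3 submatrix of O formed by rows 1, 2, 3: [[-4, -2, -2], [-1, -4, -3], [0, 12, -4]]. Its determinant is (-4)·((-4)·(-4) - (-3)·12) - (-2)·((-1)·(-4) - (-3)·0) + (-2)·((-1)·12 - (-4)·0) = (-4)·52 - (-2)·4 + (-2)·(-12) = -176 ≠ 0.
So rank(O) ≥ 3; since O has 3 columns, rank(O) = 3.
rank(O) = 3 = n, so the pair (A, C) is completely observable.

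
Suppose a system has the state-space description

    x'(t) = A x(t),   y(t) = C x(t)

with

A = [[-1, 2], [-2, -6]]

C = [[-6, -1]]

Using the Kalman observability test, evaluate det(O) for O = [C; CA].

44

CA = [[8, -6]]
Observability matrix O = [C; CA] = [[-6, -1], [8, -6]]
det(O) = (-6)·(-6) - (-1)·8 = 36 - (-8) = 44
Since det(O) ≠ 0, rank(O) = 2 and the system is completely observable.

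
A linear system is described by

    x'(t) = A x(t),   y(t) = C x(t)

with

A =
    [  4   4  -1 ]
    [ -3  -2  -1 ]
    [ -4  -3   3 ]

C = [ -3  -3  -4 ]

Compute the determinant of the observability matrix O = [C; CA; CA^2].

-2401

CA = [[13, 6, -6]]
CA^2 = [[58, 58, -37]]
Observability matrix O = [C; CA; CA^2] = [[-3, -3, -4], [13, 6, -6], [58, 58, -37]]
Expanding along the first row, det(O) = (-3)·(6·(-37) - (-6)·58) - (-3)·(13·(-37) - (-6)·58) + (-4)·(13·58 - 6·58) = (-3)·126 - (-3)·(-133) + (-4)·406 = -2401
Since det(O) ≠ 0, rank(O) = 3 and the system is completely observable.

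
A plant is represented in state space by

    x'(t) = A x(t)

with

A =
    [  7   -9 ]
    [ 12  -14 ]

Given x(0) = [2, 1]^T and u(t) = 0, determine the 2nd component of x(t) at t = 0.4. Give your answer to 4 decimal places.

det(sI - A) = s^2 - (tr A)s + det A, with tr A = 7 + (-14) = -7 and det A = 7·(-14) - (-9)·12 = -98 - (-108) = 10.
So p(s) = det(sI - A) = s^2 + 7s + 10.
Factor s^2 + 7s + 10: two numbers with sum -7 and product 10 are -2 and -5, so s^2 + 7s + 10 = (s + 2)(s + 5).
Hence p(s) = (s + 2) (s + 5), with roots -5, -2.
The eigenvalues -5, -2 are distinct and real, so A is diagonalisable and x(t) = e^{At} x(0) = V diag(e^{λ_i t}) V^{-1} x(0), where the columns of V are the eigenvectors.
λ = -5: A - (-5)I = [[12, -9], [12, -9]]. Row 1 gives 12·v1 + (-9)·v2 = 0, so take v_1 = [-3, -4]^T.
λ = -2: A - (-2)I = [[9, -9], [12, -12]]. Row 1 gives 9·v1 + (-9)·v2 = 0, so take v_2 = [1, 1]^T.
V = [v_1 v_2] = [[-3, 1], [-4, 1]] has det V = 1, so V^{-1} = adj(V)/det V = [[1, -1], [4, -3]].
Modal coordinates z(0) = V^{-1} x(0): 1·2 + (-1)·1 = 1; 4·2 + (-3)·1 = 5; so z(0) = [1, 5]^T.
x_2(t) = Σ_i (v_i)_2 · z_i(0) · e^{λ_i t} (row 2 of V times the modal terms).
x_2(0.4) = (-4)·1·e^{-5·0.4} + 1·5·e^{-2·0.4} = (-4)·0.135335 + 5·0.449329 = 1.7053.

1.7053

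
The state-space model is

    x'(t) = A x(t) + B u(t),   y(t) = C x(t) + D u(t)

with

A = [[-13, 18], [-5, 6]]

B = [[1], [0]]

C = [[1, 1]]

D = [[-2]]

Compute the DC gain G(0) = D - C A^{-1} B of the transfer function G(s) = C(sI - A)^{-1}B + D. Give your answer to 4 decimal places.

G(0) = C(-A)^{-1}B + D = -C A^{-1} B + D.
det A = 12, so A^{-1} = (1/12)·adj(A) = [[1/2, -3/2], [5/12, -13/12]]
A^{-1} B = [1/2, 5/12]^T
C A^{-1} B = 11/12
G(0) = D - C A^{-1} B = -2 - (11/12) = -35/12 ≈ -2.9167

-2.9167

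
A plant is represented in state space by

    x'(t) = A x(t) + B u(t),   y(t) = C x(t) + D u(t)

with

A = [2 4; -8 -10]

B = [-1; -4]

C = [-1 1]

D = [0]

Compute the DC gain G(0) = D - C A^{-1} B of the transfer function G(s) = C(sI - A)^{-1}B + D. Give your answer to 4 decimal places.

3.5000

G(0) = C(-A)^{-1}B + D = -C A^{-1} B + D.
det A = 12, so A^{-1} = (1/12)·adj(A) = [[-5/6, -1/3], [2/3, 1/6]]
A^{-1} B = [13/6, -4/3]^T
C A^{-1} B = -7/2
G(0) = D - C A^{-1} B = 0 - (-7/2) = 7/2 ≈ 3.5000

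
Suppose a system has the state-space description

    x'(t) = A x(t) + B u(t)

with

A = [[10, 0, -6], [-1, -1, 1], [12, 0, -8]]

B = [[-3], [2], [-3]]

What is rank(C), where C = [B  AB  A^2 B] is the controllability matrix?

2

AB = [[-12], [-2], [-12]]
A^2B = [[-48], [2], [-48]]
Controllability matrix C = [B  AB  A^2B] = [[-3, -12, -48], [2, -2, 2], [-3, -12, -48]]
The rows r1, r2, r3 of C are linearly dependent: -r1 + r3 = 0 (check each entry), so rank(C) ≤ 2.
The 2×2 minor from rows 1, 2, columns 1, 2 is (-3)·(-2) - (-12)·2 = 6 - (-24) = 30 ≠ 0, so rank(C) = 2.
rank(C) = 2 < n = 3, so the pair (A, B) is not completely controllable.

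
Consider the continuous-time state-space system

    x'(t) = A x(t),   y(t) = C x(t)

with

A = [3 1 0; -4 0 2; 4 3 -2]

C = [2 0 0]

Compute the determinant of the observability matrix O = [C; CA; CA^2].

CA = [[6, 2, 0]]
CA^2 = [[10, 6, 4]]
Observability matrix O = [C; CA; CA^2] = [[2, 0, 0], [6, 2, 0], [10, 6, 4]]
Expanding along the first row, det(O) = 2·(2·4 - 0·6) - 0·(6·4 - 0·10) + 0·(6·6 - 2·10) = 2·8 - 0·24 + 0·16 = 16
Since det(O) ≠ 0, rank(O) = 3 and the system is completely observable.

16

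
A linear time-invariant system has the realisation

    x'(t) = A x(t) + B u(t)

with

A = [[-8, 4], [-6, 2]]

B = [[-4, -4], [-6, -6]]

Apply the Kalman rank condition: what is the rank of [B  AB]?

1

AB = [[8, 8], [12, 12]]
Controllability matrix C = [B  AB] = [[-4, -4, 8, 8], [-6, -6, 12, 12]]
Every column of C is a scalar multiple of column 1 = [-4, -6] (multipliers 1, 1, -2, -2), so the columns span a one-dimensional space.
C ≠ 0, hence rank(C) = 1.
rank(C) = 1 < n = 2, so the pair (A, B) is not completely controllable.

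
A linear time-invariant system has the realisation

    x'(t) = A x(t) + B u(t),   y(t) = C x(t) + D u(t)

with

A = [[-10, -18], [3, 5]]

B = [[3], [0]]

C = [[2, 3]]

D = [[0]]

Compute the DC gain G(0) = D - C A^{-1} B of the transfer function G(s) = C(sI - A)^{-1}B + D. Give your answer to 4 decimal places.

G(0) = C(-A)^{-1}B + D = -C A^{-1} B + D.
det A = 4, so A^{-1} = (1/4)·adj(A) = [[5/4, 9/2], [-3/4, -5/2]]
A^{-1} B = [15/4, -9/4]^T
C A^{-1} B = 3/4
G(0) = D - C A^{-1} B = 0 - (3/4) = -3/4 ≈ -0.7500

-0.7500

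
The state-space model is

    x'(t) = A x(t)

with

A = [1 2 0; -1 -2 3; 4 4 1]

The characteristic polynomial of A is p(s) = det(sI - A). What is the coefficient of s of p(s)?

Expand det(sI - A) for the 3×3 matrix.
p(s) = s^3 - 13s - 12.
(Check: constant term = det(-A) = (-1)^3 det A = -12; coefficient of s^2 = -tr A = 0.)
The coefficient of s is -13.

-13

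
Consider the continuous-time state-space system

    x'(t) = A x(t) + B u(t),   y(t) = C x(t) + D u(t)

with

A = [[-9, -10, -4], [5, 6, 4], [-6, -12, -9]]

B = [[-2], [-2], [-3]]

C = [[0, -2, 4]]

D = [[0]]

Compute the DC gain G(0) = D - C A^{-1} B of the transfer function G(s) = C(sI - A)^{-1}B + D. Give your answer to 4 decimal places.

G(0) = C(-A)^{-1}B + D = -C A^{-1} B + D.
det A = -60, so A^{-1} = (1/-60)·adj(A) = [[1/10, 7/10, 4/15], [-7/20, -19/20, -4/15], [2/5, 4/5, 1/15]]
A^{-1} B = [-12/5, 17/5, -13/5]^T
C A^{-1} B = -86/5
G(0) = D - C A^{-1} B = 0 - (-86/5) = 86/5 ≈ 17.2000

17.2000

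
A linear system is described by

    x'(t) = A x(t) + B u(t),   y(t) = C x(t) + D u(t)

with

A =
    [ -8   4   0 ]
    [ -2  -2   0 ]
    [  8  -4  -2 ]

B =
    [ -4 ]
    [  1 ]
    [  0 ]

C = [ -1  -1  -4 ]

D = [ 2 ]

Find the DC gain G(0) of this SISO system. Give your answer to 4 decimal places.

9.5000

G(0) = C(-A)^{-1}B + D = -C A^{-1} B + D.
det A = -48, so A^{-1} = (1/-48)·adj(A) = [[-1/12, -1/6, 0], [1/12, -1/3, 0], [-1/2, 0, -1/2]]
A^{-1} B = [1/6, -2/3, 2]^T
C A^{-1} B = -15/2
G(0) = D - C A^{-1} B = 2 - (-15/2) = 19/2 ≈ 9.5000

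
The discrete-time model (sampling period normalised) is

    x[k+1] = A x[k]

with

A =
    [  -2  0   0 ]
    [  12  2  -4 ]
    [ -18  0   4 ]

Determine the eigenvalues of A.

det(zI - A) = z^3 - (tr A)z^2 + (M11 + M22 + M33)z - det A, where Mii is the 2×2 principal minor of A obtained by deleting row i and column i.
tr A = (-2) + 2 + 4 = 4; M11 = 2·4 - (-4)·0 = 8 - 0 = 8; M22 = (-2)·4 - 0·(-18) = -8 - 0 = -8; M33 = (-2)·2 - 0·12 = -4 - 0 = -4; sum of minors = -4.
det A = (-2)·(2·4 - (-4)·0) - 0·(12·4 - (-4)·(-18)) + 0·(12·0 - 2·(-18)) = (-2)·8 - 0·(-24) + 0·36 = -16.
So p(z) = det(zI - A) = z^3 - 4z^2 - 4z + 16.
Rational-root test: any integer root divides 16. Testing small divisors, z = -2 works: p(-2) = -8 + (-16) + 8 + 16 = 0, so (z + 2) is a factor.
Dividing, p(z) = (z + 2)(z^2 - 6z + 8).
Factor z^2 - 6z + 8: two numbers with sum 6 and product 8 are 4 and 2, so z^2 - 6z + 8 = (z - 4)(z - 2).
Hence p(z) = (z - 4) (z - 2) (z + 2), with roots -2, 2, 4.

-2, 2, 4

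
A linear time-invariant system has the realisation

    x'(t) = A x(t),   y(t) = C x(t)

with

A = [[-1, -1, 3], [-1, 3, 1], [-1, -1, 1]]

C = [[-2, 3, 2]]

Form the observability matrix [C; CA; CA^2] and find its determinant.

-134

CA = [[-3, 9, -1]]
CA^2 = [[-5, 31, -1]]
Observability matrix O = [C; CA; CA^2] = [[-2, 3, 2], [-3, 9, -1], [-5, 31, -1]]
Expanding along the first row, det(O) = (-2)·(9·(-1) - (-1)·31) - 3·((-3)·(-1) - (-1)·(-5)) + 2·((-3)·31 - 9·(-5)) = (-2)·22 - 3·(-2) + 2·(-48) = -134
Since det(O) ≠ 0, rank(O) = 3 and the system is completely observable.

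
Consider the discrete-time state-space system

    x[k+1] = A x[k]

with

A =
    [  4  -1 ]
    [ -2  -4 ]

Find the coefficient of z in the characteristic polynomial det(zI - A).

0

For a 2×2 matrix, det(zI - A) = z^2 - (tr A)z + det A.
tr A = 0, det A = -18.
So p(z) = z^2 - 18.
The coefficient of z is 0.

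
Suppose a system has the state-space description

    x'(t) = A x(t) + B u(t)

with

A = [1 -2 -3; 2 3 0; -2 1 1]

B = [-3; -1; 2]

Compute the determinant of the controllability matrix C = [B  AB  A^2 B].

-157

AB = [[-7], [-9], [7]]
A^2B = [[-10], [-41], [12]]
Controllability matrix C = [B  AB  A^2B] = [[-3, -7, -10], [-1, -9, -41], [2, 7, 12]]
Expanding along the first row, det(C) = (-3)·((-9)·12 - (-41)·7) - (-7)·((-1)·12 - (-41)·2) + (-10)·((-1)·7 - (-9)·2) = (-3)·179 - (-7)·70 + (-10)·11 = -157
Since det(C) ≠ 0, rank(C) = 3 and the system is completely controllable.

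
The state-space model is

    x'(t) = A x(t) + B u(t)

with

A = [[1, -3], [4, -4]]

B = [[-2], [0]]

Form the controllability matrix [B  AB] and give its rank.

2

AB = [[-2], [-8]]
Controllability matrix C = [B  AB] = [[-2, -2], [0, -8]]
det(C) = (-2)·(-8) - (-2)·0 = 16 - 0 = 16 ≠ 0, so rank(C) = 2.
rank(C) = 2 = n, so the pair (A, B) is completely controllable.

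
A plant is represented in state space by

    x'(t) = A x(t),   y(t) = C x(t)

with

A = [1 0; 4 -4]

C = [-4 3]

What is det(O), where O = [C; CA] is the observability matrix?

24

CA = [[8, -12]]
Observability matrix O = [C; CA] = [[-4, 3], [8, -12]]
det(O) = (-4)·(-12) - 3·8 = 48 - 24 = 24
Since det(O) ≠ 0, rank(O) = 2 and the system is completely observable.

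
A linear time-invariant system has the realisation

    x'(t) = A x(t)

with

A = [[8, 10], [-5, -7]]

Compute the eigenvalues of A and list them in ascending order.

det(sI - A) = s^2 - (tr A)s + det A, with tr A = 8 + (-7) = 1 and det A = 8·(-7) - 10·(-5) = -56 - (-50) = -6.
So p(s) = det(sI - A) = s^2 - s - 6.
Factor s^2 - s - 6: two numbers with sum 1 and product -6 are 3 and -2, so s^2 - s - 6 = (s - 3)(s + 2).
Hence p(s) = (s - 3) (s + 2), with roots -2, 3.
At least one eigenvalue has non-negative real part, so the system is not asymptotically stable.

-2, 3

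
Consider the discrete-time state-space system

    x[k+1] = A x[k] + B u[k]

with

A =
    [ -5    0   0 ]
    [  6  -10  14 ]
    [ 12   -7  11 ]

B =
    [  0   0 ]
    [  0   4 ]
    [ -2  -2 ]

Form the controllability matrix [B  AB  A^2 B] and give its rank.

AB = [[0, 0], [-28, -68], [-22, -50]]
A^2B = [[0, 0], [-28, -20], [-46, -74]]
Controllability matrix C = [B  AB  A^2B] = [[0, 0, 0, 0, 0, 0], [0, 4, -28, -68, -28, -20], [-2, -2, -22, -50, -46, -74]]
Row 1 of C is identically zero, so rank(C) ≤ 2.
The 2×2 minor from rows 2, 3, columns 1, 2 is 0·(-2) - 4·(-2) = 0 - (-8) = 8 ≠ 0, so rank(C) = 2.
rank(C) = 2 < n = 3, so the pair (A, B) is not completely controllable.

2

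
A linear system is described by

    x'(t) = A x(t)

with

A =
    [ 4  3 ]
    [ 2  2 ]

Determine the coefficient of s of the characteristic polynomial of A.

For a 2×2 matrix, det(sI - A) = s^2 - (tr A)s + det A.
tr A = 6, det A = 2.
So p(s) = s^2 - 6s + 2.
The coefficient of s is -6.

-6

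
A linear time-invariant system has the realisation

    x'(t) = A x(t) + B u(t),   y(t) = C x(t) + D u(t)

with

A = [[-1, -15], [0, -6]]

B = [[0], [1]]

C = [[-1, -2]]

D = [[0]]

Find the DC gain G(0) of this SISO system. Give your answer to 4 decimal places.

G(0) = C(-A)^{-1}B + D = -C A^{-1} B + D.
det A = 6, so A^{-1} = (1/6)·adj(A) = [[-1, 5/2], [0, -1/6]]
A^{-1} B = [5/2, -1/6]^T
C A^{-1} B = -13/6
G(0) = D - C A^{-1} B = 0 - (-13/6) = 13/6 ≈ 2.1667

2.1667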